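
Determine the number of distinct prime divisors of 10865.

10865 = 5 · 2173
2173 = 41 · 53
10865 = 5 · 41 · 53, which has 3 distinct prime factors.

3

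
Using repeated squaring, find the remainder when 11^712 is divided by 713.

514

11^1 ≡ 11 (mod 713)
11^2 ≡ 11^2 = 121 ≡ 121 (mod 713)
11^4 ≡ 121^2 = 14641 ≡ 381 (mod 713)
11^8 ≡ 381^2 = 145161 ≡ 422 (mod 713)
11^16 ≡ 422^2 = 178084 ≡ 547 (mod 713)
11^32 ≡ 547^2 = 299209 ≡ 462 (mod 713)
11^64 ≡ 462^2 = 213444 ≡ 257 (mod 713)
11^128 ≡ 257^2 = 66049 ≡ 453 (mod 713)
11^256 ≡ 453^2 = 205209 ≡ 578 (mod 713)
11^512 ≡ 578^2 = 334084 ≡ 400 (mod 713)
712 = 512 + 128 + 64 + 8 in binary powers of 2.
So 11^712 ≡ 400 · 453 · 257 · 422 ≡ 514 (mod 713).
Since 514 ≠ 1, base 11 is a Fermat witness: 713 is composite.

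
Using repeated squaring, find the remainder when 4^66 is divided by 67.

4^1 ≡ 4 (mod 67)
4^2 ≡ 4^2 = 16 ≡ 16 (mod 67)
4^4 ≡ 16^2 = 256 ≡ 55 (mod 67)
4^8 ≡ 55^2 = 3025 ≡ 10 (mod 67)
4^16 ≡ 10^2 = 100 ≡ 33 (mod 67)
4^32 ≡ 33^2 = 1089 ≡ 17 (mod 67)
4^64 ≡ 17^2 = 289 ≡ 21 (mod 67)
66 = 64 + 2 in binary powers of 2.
So 4^66 ≡ 21 · 16 ≡ 1 (mod 67).
Since the result is 1, base 4 gives no evidence that 67 is composite.

1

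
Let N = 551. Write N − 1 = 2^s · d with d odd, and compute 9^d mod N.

551 − 1 = 550 = 2^1 · 275, so d = 275.
9^1 ≡ 9 (mod 551)
9^2 ≡ 9^2 = 81 ≡ 81 (mod 551)
9^4 ≡ 81^2 = 6561 ≡ 500 (mod 551)
9^8 ≡ 500^2 = 250000 ≡ 397 (mod 551)
9^16 ≡ 397^2 = 157609 ≡ 23 (mod 551)
9^32 ≡ 23^2 = 529 ≡ 529 (mod 551)
9^64 ≡ 529^2 = 279841 ≡ 484 (mod 551)
9^128 ≡ 484^2 = 234256 ≡ 81 (mod 551)
9^256 ≡ 81^2 = 6561 ≡ 500 (mod 551)
275 = 256 + 16 + 2 + 1 in binary powers of 2.
So 9^275 ≡ 500 · 23 · 81 · 9 ≡ 35 (mod 551).
Squaring chain: 35; never reaches −1, so base 9 is a Miller–Rabin witness that 551 is composite.

35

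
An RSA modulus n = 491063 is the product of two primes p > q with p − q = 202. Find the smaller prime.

Since p = q + 202, we have 491063 = q(q + 202), so q² + 202q − 491063 = 0.
Discriminant: 202² + 4·491063 = 40804 + 1964252 = 2005056; √2005056 = 1416.
q = (−202 + 1416)/2 = 607, and p = q + 202 = 809.
Check: 607 · 809 = 491063.

607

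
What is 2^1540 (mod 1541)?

2^1 ≡ 2 (mod 1541)
2^2 ≡ 2^2 = 4 ≡ 4 (mod 1541)
2^4 ≡ 4^2 = 16 ≡ 16 (mod 1541)
2^8 ≡ 16^2 = 256 ≡ 256 (mod 1541)
2^16 ≡ 256^2 = 65536 ≡ 814 (mod 1541)
2^32 ≡ 814^2 = 662596 ≡ 1507 (mod 1541)
2^64 ≡ 1507^2 = 2271049 ≡ 1156 (mod 1541)
2^128 ≡ 1156^2 = 1336336 ≡ 289 (mod 1541)
2^256 ≡ 289^2 = 83521 ≡ 307 (mod 1541)
2^512 ≡ 307^2 = 94249 ≡ 248 (mod 1541)
2^1024 ≡ 248^2 = 61504 ≡ 1405 (mod 1541)
1540 = 1024 + 512 + 4 in binary powers of 2.
So 2^1540 ≡ 1405 · 248 · 16 ≡ 1243 (mod 1541).
Since 1243 ≠ 1, base 2 is a Fermat witness: 1541 is composite.

1243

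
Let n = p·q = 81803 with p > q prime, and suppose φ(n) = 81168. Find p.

φ(n) = (p−1)(q−1) = n − (p+q) + 1, so p + q = 81803 − 81168 + 1 = 636.
p and q are the roots of t² − 636t + 81803 = 0.
Discriminant: 636² − 4·81803 = 404496 − 327212 = 77284; √77284 = 278.
q = (636 − 278)/2 = 179, p = (636 + 278)/2 = 457.
Check: 179 · 457 = 81803.

457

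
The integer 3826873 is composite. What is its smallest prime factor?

37

3826873 is odd.
Digit sum 37, not divisible by 3.
Ends in 3: not divisible by 5.
7: 3826873 = 7·546696 + 1
11: 3826873 = 11·347897 + 6
13: 3826873 = 13·294374 + 11
17: 3826873 = 17·225110 + 3
19: 3826873 = 19·201414 + 7
23: 3826873 = 23·166385 + 18
29: 3826873 = 29·131961 + 4
31: 3826873 = 31·123447 + 16
37: 3826873 = 37·103429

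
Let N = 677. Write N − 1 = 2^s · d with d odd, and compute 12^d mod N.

677 − 1 = 676 = 2^2 · 169, so d = 169.
12^1 ≡ 12 (mod 677)
12^2 ≡ 12^2 = 144 ≡ 144 (mod 677)
12^4 ≡ 144^2 = 20736 ≡ 426 (mod 677)
12^8 ≡ 426^2 = 181476 ≡ 40 (mod 677)
12^16 ≡ 40^2 = 1600 ≡ 246 (mod 677)
12^32 ≡ 246^2 = 60516 ≡ 263 (mod 677)
12^64 ≡ 263^2 = 69169 ≡ 115 (mod 677)
12^128 ≡ 115^2 = 13225 ≡ 362 (mod 677)
169 = 128 + 32 + 8 + 1 in binary powers of 2.
So 12^169 ≡ 362 · 263 · 40 · 12 ≡ 26 (mod 677).
Squaring chain: 26 → 676; reaches −1, so base 12 does not prove 677 composite.

26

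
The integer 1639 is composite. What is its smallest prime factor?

11

1639 is odd.
Digit sum 19, not divisible by 3.
Ends in 9: not divisible by 5.
7: 1639 = 7·234 + 1
11: 1639 = 11·149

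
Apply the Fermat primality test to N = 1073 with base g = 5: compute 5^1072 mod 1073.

488

5^1 ≡ 5 (mod 1073)
5^2 ≡ 5^2 = 25 ≡ 25 (mod 1073)
5^4 ≡ 25^2 = 625 ≡ 625 (mod 1073)
5^8 ≡ 625^2 = 390625 ≡ 53 (mod 1073)
5^16 ≡ 53^2 = 2809 ≡ 663 (mod 1073)
5^32 ≡ 663^2 = 439569 ≡ 712 (mod 1073)
5^64 ≡ 712^2 = 506944 ≡ 488 (mod 1073)
5^128 ≡ 488^2 = 238144 ≡ 1011 (mod 1073)
5^256 ≡ 1011^2 = 1022121 ≡ 625 (mod 1073)
5^512 ≡ 625^2 = 390625 ≡ 53 (mod 1073)
5^1024 ≡ 53^2 = 2809 ≡ 663 (mod 1073)
1072 = 1024 + 32 + 16 in binary powers of 2.
So 5^1072 ≡ 663 · 712 · 663 ≡ 488 (mod 1073).
Since 488 ≠ 1, base 5 is a Fermat witness: 1073 is composite.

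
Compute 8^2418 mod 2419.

8^1 ≡ 8 (mod 2419)
8^2 ≡ 8^2 = 64 ≡ 64 (mod 2419)
8^4 ≡ 64^2 = 4096 ≡ 1677 (mod 2419)
8^8 ≡ 1677^2 = 2812329 ≡ 1451 (mod 2419)
8^16 ≡ 1451^2 = 2105401 ≡ 871 (mod 2419)
8^32 ≡ 871^2 = 758641 ≡ 1494 (mod 2419)
8^64 ≡ 1494^2 = 2232036 ≡ 1718 (mod 2419)
8^128 ≡ 1718^2 = 2951524 ≡ 344 (mod 2419)
8^256 ≡ 344^2 = 118336 ≡ 2224 (mod 2419)
8^512 ≡ 2224^2 = 4946176 ≡ 1740 (mod 2419)
8^1024 ≡ 1740^2 = 3027600 ≡ 1431 (mod 2419)
8^2048 ≡ 1431^2 = 2047761 ≡ 1287 (mod 2419)
2418 = 2048 + 256 + 64 + 32 + 16 + 2 in binary powers of 2.
So 8^2418 ≡ 1287 · 2224 · 1718 · 1494 · 871 · 64 ≡ 1255 (mod 2419).
Since 1255 ≠ 1, base 8 is a Fermat witness: 2419 is composite.

1255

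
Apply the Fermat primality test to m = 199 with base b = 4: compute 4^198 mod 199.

4^1 ≡ 4 (mod 199)
4^2 ≡ 4^2 = 16 ≡ 16 (mod 199)
4^4 ≡ 16^2 = 256 ≡ 57 (mod 199)
4^8 ≡ 57^2 = 3249 ≡ 65 (mod 199)
4^16 ≡ 65^2 = 4225 ≡ 46 (mod 199)
4^32 ≡ 46^2 = 2116 ≡ 126 (mod 199)
4^64 ≡ 126^2 = 15876 ≡ 155 (mod 199)
4^128 ≡ 155^2 = 24025 ≡ 145 (mod 199)
198 = 128 + 64 + 4 + 2 in binary powers of 2.
So 4^198 ≡ 145 · 155 · 57 · 16 ≡ 1 (mod 199).
Since the result is 1, base 4 gives no evidence that 199 is composite.

1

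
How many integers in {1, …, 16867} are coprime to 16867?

Factor: 16867 = 101 · 167.
φ(16867) = (101−1) · (167−1) = 100 · 166 = 16600.

16600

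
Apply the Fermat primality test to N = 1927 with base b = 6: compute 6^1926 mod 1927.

777

6^1 ≡ 6 (mod 1927)
6^2 ≡ 6^2 = 36 ≡ 36 (mod 1927)
6^4 ≡ 36^2 = 1296 ≡ 1296 (mod 1927)
6^8 ≡ 1296^2 = 1679616 ≡ 1199 (mod 1927)
6^16 ≡ 1199^2 = 1437601 ≡ 59 (mod 1927)
6^32 ≡ 59^2 = 3481 ≡ 1554 (mod 1927)
6^64 ≡ 1554^2 = 2414916 ≡ 385 (mod 1927)
6^128 ≡ 385^2 = 148225 ≡ 1773 (mod 1927)
6^256 ≡ 1773^2 = 3143529 ≡ 592 (mod 1927)
6^512 ≡ 592^2 = 350464 ≡ 1677 (mod 1927)
6^1024 ≡ 1677^2 = 2812329 ≡ 836 (mod 1927)
1926 = 1024 + 512 + 256 + 128 + 4 + 2 in binary powers of 2.
So 6^1926 ≡ 836 · 1677 · 592 · 1773 · 1296 · 36 ≡ 777 (mod 1927).
Since 777 ≠ 1, base 6 is a Fermat witness: 1927 is composite.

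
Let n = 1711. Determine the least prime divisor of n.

1711 is odd.
Digit sum 10, not divisible by 3.
Ends in 1: not divisible by 5.
7: 1711 = 7·244 + 3
11: 1711 = 11·155 + 6
13: 1711 = 13·131 + 8
17: 1711 = 17·100 + 11
19: 1711 = 19·90 + 1
23: 1711 = 23·74 + 9
29: 1711 = 29·59

29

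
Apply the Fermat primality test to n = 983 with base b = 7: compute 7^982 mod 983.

7^1 ≡ 7 (mod 983)
7^2 ≡ 7^2 = 49 ≡ 49 (mod 983)
7^4 ≡ 49^2 = 2401 ≡ 435 (mod 983)
7^8 ≡ 435^2 = 189225 ≡ 489 (mod 983)
7^16 ≡ 489^2 = 239121 ≡ 252 (mod 983)
7^32 ≡ 252^2 = 63504 ≡ 592 (mod 983)
7^64 ≡ 592^2 = 350464 ≡ 516 (mod 983)
7^128 ≡ 516^2 = 266256 ≡ 846 (mod 983)
7^256 ≡ 846^2 = 715716 ≡ 92 (mod 983)
7^512 ≡ 92^2 = 8464 ≡ 600 (mod 983)
982 = 512 + 256 + 128 + 64 + 16 + 4 + 2 in binary powers of 2.
So 7^982 ≡ 600 · 92 · 846 · 516 · 252 · 435 · 49 ≡ 1 (mod 983).
Since the result is 1, base 7 gives no evidence that 983 is composite.

1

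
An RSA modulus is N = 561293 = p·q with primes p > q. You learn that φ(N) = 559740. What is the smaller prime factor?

φ(n) = (p−1)(q−1) = n − (p+q) + 1, so p + q = 561293 − 559740 + 1 = 1554.
p and q are the roots of t² − 1554t + 561293 = 0.
Discriminant: 1554² − 4·561293 = 2414916 − 2245172 = 169744; √169744 = 412.
q = (1554 − 412)/2 = 571, p = (1554 + 412)/2 = 983.
Check: 571 · 983 = 561293.

571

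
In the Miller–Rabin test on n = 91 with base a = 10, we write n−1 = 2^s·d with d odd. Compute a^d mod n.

91 − 1 = 90 = 2^1 · 45, so d = 45.
10^1 ≡ 10 (mod 91)
10^2 ≡ 10^2 = 100 ≡ 9 (mod 91)
10^4 ≡ 9^2 = 81 ≡ 81 (mod 91)
10^8 ≡ 81^2 = 6561 ≡ 9 (mod 91)
10^16 ≡ 9^2 = 81 ≡ 81 (mod 91)
10^32 ≡ 81^2 = 6561 ≡ 9 (mod 91)
45 = 32 + 8 + 4 + 1 in binary powers of 2.
So 10^45 ≡ 9 · 9 · 81 · 10 ≡ 90 (mod 91).
Since 10^d ≡ 90 (mod 91), base 10 does not prove 91 composite.

90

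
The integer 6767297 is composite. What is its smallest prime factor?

6767297 is odd.
Digit sum 44, not divisible by 3.
Ends in 7: not divisible by 5.
7: 6767297 = 7·966756 + 5
11: 6767297 = 11·615208 + 9
13: 6767297 = 13·520561 + 4
17: 6767297 = 17·398076 + 5
19: 6767297 = 19·356173 + 10
23: 6767297 = 23·294230 + 7
29: 6767297 = 29·233355 + 2
31: 6767297 = 31·218299 + 28
37: 6767297 = 37·182899 + 34
41: 6767297 = 41·165056 + 1
43: 6767297 = 43·157379

43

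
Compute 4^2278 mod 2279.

4^1 ≡ 4 (mod 2279)
4^2 ≡ 4^2 = 16 ≡ 16 (mod 2279)
4^4 ≡ 16^2 = 256 ≡ 256 (mod 2279)
4^8 ≡ 256^2 = 65536 ≡ 1724 (mod 2279)
4^16 ≡ 1724^2 = 2972176 ≡ 360 (mod 2279)
4^32 ≡ 360^2 = 129600 ≡ 1976 (mod 2279)
4^64 ≡ 1976^2 = 3904576 ≡ 649 (mod 2279)
4^128 ≡ 649^2 = 421201 ≡ 1865 (mod 2279)
4^256 ≡ 1865^2 = 3478225 ≡ 471 (mod 2279)
4^512 ≡ 471^2 = 221841 ≡ 778 (mod 2279)
4^1024 ≡ 778^2 = 605284 ≡ 1349 (mod 2279)
4^2048 ≡ 1349^2 = 1819801 ≡ 1159 (mod 2279)
2278 = 2048 + 128 + 64 + 32 + 4 + 2 in binary powers of 2.
So 4^2278 ≡ 1159 · 1865 · 649 · 1976 · 256 · 16 ≡ 1526 (mod 2279).
Since 1526 ≠ 1, base 4 is a Fermat witness: 2279 is composite.

1526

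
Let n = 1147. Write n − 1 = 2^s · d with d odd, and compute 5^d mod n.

156

1147 − 1 = 1146 = 2^1 · 573, so d = 573.
5^1 ≡ 5 (mod 1147)
5^2 ≡ 5^2 = 25 ≡ 25 (mod 1147)
5^4 ≡ 25^2 = 625 ≡ 625 (mod 1147)
5^8 ≡ 625^2 = 390625 ≡ 645 (mod 1147)
5^16 ≡ 645^2 = 416025 ≡ 811 (mod 1147)
5^32 ≡ 811^2 = 657721 ≡ 490 (mod 1147)
5^64 ≡ 490^2 = 240100 ≡ 377 (mod 1147)
5^128 ≡ 377^2 = 142129 ≡ 1048 (mod 1147)
5^256 ≡ 1048^2 = 1098304 ≡ 625 (mod 1147)
5^512 ≡ 625^2 = 390625 ≡ 645 (mod 1147)
573 = 512 + 32 + 16 + 8 + 4 + 1 in binary powers of 2.
So 5^573 ≡ 645 · 490 · 811 · 645 · 625 · 5 ≡ 156 (mod 1147).
Squaring chain: 156; never reaches −1, so base 5 is a Miller–Rabin witness that 1147 is composite.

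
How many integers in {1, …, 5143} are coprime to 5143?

4968

Factor: 5143 = 37 · 139.
φ(5143) = (37−1) · (139−1) = 36 · 138 = 4968.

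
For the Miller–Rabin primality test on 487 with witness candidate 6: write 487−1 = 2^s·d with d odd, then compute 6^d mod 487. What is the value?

486

487 − 1 = 486 = 2^1 · 243, so d = 243.
6^1 ≡ 6 (mod 487)
6^2 ≡ 6^2 = 36 ≡ 36 (mod 487)
6^4 ≡ 36^2 = 1296 ≡ 322 (mod 487)
6^8 ≡ 322^2 = 103684 ≡ 440 (mod 487)
6^16 ≡ 440^2 = 193600 ≡ 261 (mod 487)
6^32 ≡ 261^2 = 68121 ≡ 428 (mod 487)
6^64 ≡ 428^2 = 183184 ≡ 72 (mod 487)
6^128 ≡ 72^2 = 5184 ≡ 314 (mod 487)
243 = 128 + 64 + 32 + 16 + 2 + 1 in binary powers of 2.
So 6^243 ≡ 314 · 72 · 428 · 261 · 36 · 6 ≡ 486 (mod 487).
Since 6^d ≡ 486 (mod 487), base 6 does not prove 487 composite.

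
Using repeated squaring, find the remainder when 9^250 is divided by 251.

9^1 ≡ 9 (mod 251)
9^2 ≡ 9^2 = 81 ≡ 81 (mod 251)
9^4 ≡ 81^2 = 6561 ≡ 35 (mod 251)
9^8 ≡ 35^2 = 1225 ≡ 221 (mod 251)
9^16 ≡ 221^2 = 48841 ≡ 147 (mod 251)
9^32 ≡ 147^2 = 21609 ≡ 23 (mod 251)
9^64 ≡ 23^2 = 529 ≡ 27 (mod 251)
9^128 ≡ 27^2 = 729 ≡ 227 (mod 251)
250 = 128 + 64 + 32 + 16 + 8 + 2 in binary powers of 2.
So 9^250 ≡ 227 · 27 · 23 · 147 · 221 · 81 ≡ 1 (mod 251).
Since the result is 1, base 9 gives no evidence that 251 is composite.

1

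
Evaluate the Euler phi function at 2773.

2668

Factor: 2773 = 47 · 59.
φ(2773) = (47−1) · (59−1) = 46 · 58 = 2668.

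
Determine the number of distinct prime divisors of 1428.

4

1428 = 2^2 · 357
357 = 3 · 119
119 = 7 · 17
1428 = 2^2 · 3 · 7 · 17, which has 4 distinct prime factors.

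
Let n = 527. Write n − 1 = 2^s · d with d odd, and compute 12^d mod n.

527 − 1 = 526 = 2^1 · 263, so d = 263.
12^1 ≡ 12 (mod 527)
12^2 ≡ 12^2 = 144 ≡ 144 (mod 527)
12^4 ≡ 144^2 = 20736 ≡ 183 (mod 527)
12^8 ≡ 183^2 = 33489 ≡ 288 (mod 527)
12^16 ≡ 288^2 = 82944 ≡ 205 (mod 527)
12^32 ≡ 205^2 = 42025 ≡ 392 (mod 527)
12^64 ≡ 392^2 = 153664 ≡ 307 (mod 527)
12^128 ≡ 307^2 = 94249 ≡ 443 (mod 527)
12^256 ≡ 443^2 = 196249 ≡ 205 (mod 527)
263 = 256 + 4 + 2 + 1 in binary powers of 2.
So 12^263 ≡ 205 · 183 · 144 · 12 ≡ 177 (mod 527).
Squaring chain: 177; never reaches −1, so base 12 is a Miller–Rabin witness that 527 is composite.

177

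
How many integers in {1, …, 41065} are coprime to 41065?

31920

Factor: 41065 = 5 · 43 · 191.
φ(41065) = (5−1) · (43−1) · (191−1) = 4 · 42 · 190 = 31920.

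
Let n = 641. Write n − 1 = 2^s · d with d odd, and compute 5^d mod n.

561

641 − 1 = 640 = 2^7 · 5, so d = 5.
5^1 ≡ 5 (mod 641)
5^2 ≡ 5^2 = 25 ≡ 25 (mod 641)
5^4 ≡ 25^2 = 625 ≡ 625 (mod 641)
5 = 4 + 1 in binary powers of 2.
So 5^5 ≡ 625 · 5 ≡ 561 (mod 641).
Squaring chain: 561 → 631 → 100 → 385 → 154 → 640 → 1; reaches −1, so base 5 does not prove 641 composite.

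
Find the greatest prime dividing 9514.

71

9514 = 2 · 4757
4757 = 67 · 71
71 is prime.
So 9514 = 2 · 67 · 71; the largest prime factor is 71.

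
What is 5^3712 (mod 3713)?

5^1 ≡ 5 (mod 3713)
5^2 ≡ 5^2 = 25 ≡ 25 (mod 3713)
5^4 ≡ 25^2 = 625 ≡ 625 (mod 3713)
5^8 ≡ 625^2 = 390625 ≡ 760 (mod 3713)
5^16 ≡ 760^2 = 577600 ≡ 2085 (mod 3713)
5^32 ≡ 2085^2 = 4347225 ≡ 3015 (mod 3713)
5^64 ≡ 3015^2 = 9090225 ≡ 801 (mod 3713)
5^128 ≡ 801^2 = 641601 ≡ 2965 (mod 3713)
5^256 ≡ 2965^2 = 8791225 ≡ 2554 (mod 3713)
5^512 ≡ 2554^2 = 6522916 ≡ 2888 (mod 3713)
5^1024 ≡ 2888^2 = 8340544 ≡ 1146 (mod 3713)
5^2048 ≡ 1146^2 = 1313316 ≡ 2627 (mod 3713)
3712 = 2048 + 1024 + 512 + 128 in binary powers of 2.
So 5^3712 ≡ 2627 · 1146 · 2888 · 2965 ≡ 3391 (mod 3713).
Since 3391 ≠ 1, base 5 is a Fermat witness: 3713 is composite.

3391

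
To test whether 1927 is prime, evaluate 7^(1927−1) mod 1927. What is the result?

758

7^1 ≡ 7 (mod 1927)
7^2 ≡ 7^2 = 49 ≡ 49 (mod 1927)
7^4 ≡ 49^2 = 2401 ≡ 474 (mod 1927)
7^8 ≡ 474^2 = 224676 ≡ 1144 (mod 1927)
7^16 ≡ 1144^2 = 1308736 ≡ 303 (mod 1927)
7^32 ≡ 303^2 = 91809 ≡ 1240 (mod 1927)
7^64 ≡ 1240^2 = 1537600 ≡ 1781 (mod 1927)
7^128 ≡ 1781^2 = 3171961 ≡ 119 (mod 1927)
7^256 ≡ 119^2 = 14161 ≡ 672 (mod 1927)
7^512 ≡ 672^2 = 451584 ≡ 666 (mod 1927)
7^1024 ≡ 666^2 = 443556 ≡ 346 (mod 1927)
1926 = 1024 + 512 + 256 + 128 + 4 + 2 in binary powers of 2.
So 7^1926 ≡ 346 · 666 · 672 · 119 · 474 · 49 ≡ 758 (mod 1927).
Since 758 ≠ 1, base 7 is a Fermat witness: 1927 is composite.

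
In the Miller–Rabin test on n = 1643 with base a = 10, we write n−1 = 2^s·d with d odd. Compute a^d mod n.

577

1643 − 1 = 1642 = 2^1 · 821, so d = 821.
10^1 ≡ 10 (mod 1643)
10^2 ≡ 10^2 = 100 ≡ 100 (mod 1643)
10^4 ≡ 100^2 = 10000 ≡ 142 (mod 1643)
10^8 ≡ 142^2 = 20164 ≡ 448 (mod 1643)
10^16 ≡ 448^2 = 200704 ≡ 258 (mod 1643)
10^32 ≡ 258^2 = 66564 ≡ 844 (mod 1643)
10^64 ≡ 844^2 = 712336 ≡ 917 (mod 1643)
10^128 ≡ 917^2 = 840889 ≡ 1316 (mod 1643)
10^256 ≡ 1316^2 = 1731856 ≡ 134 (mod 1643)
10^512 ≡ 134^2 = 17956 ≡ 1526 (mod 1643)
821 = 512 + 256 + 32 + 16 + 4 + 1 in binary powers of 2.
So 10^821 ≡ 1526 · 134 · 844 · 258 · 142 · 10 ≡ 577 (mod 1643).
Squaring chain: 577; never reaches −1, so base 10 is a Miller–Rabin witness that 1643 is composite.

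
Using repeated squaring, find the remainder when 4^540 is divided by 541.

4^1 ≡ 4 (mod 541)
4^2 ≡ 4^2 = 16 ≡ 16 (mod 541)
4^4 ≡ 16^2 = 256 ≡ 256 (mod 541)
4^8 ≡ 256^2 = 65536 ≡ 75 (mod 541)
4^16 ≡ 75^2 = 5625 ≡ 215 (mod 541)
4^32 ≡ 215^2 = 46225 ≡ 240 (mod 541)
4^64 ≡ 240^2 = 57600 ≡ 254 (mod 541)
4^128 ≡ 254^2 = 64516 ≡ 137 (mod 541)
4^256 ≡ 137^2 = 18769 ≡ 375 (mod 541)
4^512 ≡ 375^2 = 140625 ≡ 506 (mod 541)
540 = 512 + 16 + 8 + 4 in binary powers of 2.
So 4^540 ≡ 506 · 215 · 75 · 256 ≡ 1 (mod 541).
Since the result is 1, base 4 gives no evidence that 541 is composite.

1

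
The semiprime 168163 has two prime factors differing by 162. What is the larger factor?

499

Since p = q + 162, we have 168163 = q(q + 162), so q² + 162q − 168163 = 0.
Discriminant: 162² + 4·168163 = 26244 + 672652 = 698896; √698896 = 836.
q = (−162 + 836)/2 = 337, and p = q + 162 = 499.
Check: 337 · 499 = 168163.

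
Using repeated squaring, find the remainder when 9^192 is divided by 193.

9^1 ≡ 9 (mod 193)
9^2 ≡ 9^2 = 81 ≡ 81 (mod 193)
9^4 ≡ 81^2 = 6561 ≡ 192 (mod 193)
9^8 ≡ 192^2 = 36864 ≡ 1 (mod 193)
9^16 ≡ 1^2 = 1 ≡ 1 (mod 193)
9^32 ≡ 1^2 = 1 ≡ 1 (mod 193)
9^64 ≡ 1^2 = 1 ≡ 1 (mod 193)
9^128 ≡ 1^2 = 1 ≡ 1 (mod 193)
192 = 128 + 64 in binary powers of 2.
So 9^192 ≡ 1 · 1 ≡ 1 (mod 193).
Since the result is 1, base 9 gives no evidence that 193 is composite.

1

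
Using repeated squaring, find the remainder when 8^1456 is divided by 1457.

8^1 ≡ 8 (mod 1457)
8^2 ≡ 8^2 = 64 ≡ 64 (mod 1457)
8^4 ≡ 64^2 = 4096 ≡ 1182 (mod 1457)
8^8 ≡ 1182^2 = 1397124 ≡ 1318 (mod 1457)
8^16 ≡ 1318^2 = 1737124 ≡ 380 (mod 1457)
8^32 ≡ 380^2 = 144400 ≡ 157 (mod 1457)
8^64 ≡ 157^2 = 24649 ≡ 1337 (mod 1457)
8^128 ≡ 1337^2 = 1787569 ≡ 1287 (mod 1457)
8^256 ≡ 1287^2 = 1656369 ≡ 1217 (mod 1457)
8^512 ≡ 1217^2 = 1481089 ≡ 777 (mod 1457)
8^1024 ≡ 777^2 = 603729 ≡ 531 (mod 1457)
1456 = 1024 + 256 + 128 + 32 + 16 in binary powers of 2.
So 8^1456 ≡ 531 · 1217 · 1287 · 157 · 380 ≡ 1093 (mod 1457).
Since 1093 ≠ 1, base 8 is a Fermat witness: 1457 is composite.

1093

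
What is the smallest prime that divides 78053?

78053 is odd.
Digit sum 23, not divisible by 3.
Ends in 3: not divisible by 5.
7: 78053 = 7·11150 + 3
11: 78053 = 11·7095 + 8
13: 78053 = 13·6004 + 1
17: 78053 = 17·4591 + 6
19: 78053 = 19·4108 + 1
23: 78053 = 23·3393 + 14
29: 78053 = 29·2691 + 14
31: 78053 = 31·2517 + 26
37: 78053 = 37·2109 + 20
41: 78053 = 41·1903 + 30
43: 78053 = 43·1815 + 8
47: 78053 = 47·1660 + 33
53: 78053 = 53·1472 + 37
59: 78053 = 59·1322 + 55
61: 78053 = 61·1279 + 34
67: 78053 = 67·1164 + 65
71: 78053 = 71·1099 + 24
73: 78053 = 73·1069 + 16
79: 78053 = 79·988 + 1
83: 78053 = 83·940 + 33
89: 78053 = 89·877

89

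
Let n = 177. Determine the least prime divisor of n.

177 is odd.
Digit sum 15, divisible by 3.

3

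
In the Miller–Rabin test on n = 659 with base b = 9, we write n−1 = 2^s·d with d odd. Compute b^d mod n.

659 − 1 = 658 = 2^1 · 329, so d = 329.
9^1 ≡ 9 (mod 659)
9^2 ≡ 9^2 = 81 ≡ 81 (mod 659)
9^4 ≡ 81^2 = 6561 ≡ 630 (mod 659)
9^8 ≡ 630^2 = 396900 ≡ 182 (mod 659)
9^16 ≡ 182^2 = 33124 ≡ 174 (mod 659)
9^32 ≡ 174^2 = 30276 ≡ 621 (mod 659)
9^64 ≡ 621^2 = 385641 ≡ 126 (mod 659)
9^128 ≡ 126^2 = 15876 ≡ 60 (mod 659)
9^256 ≡ 60^2 = 3600 ≡ 305 (mod 659)
329 = 256 + 64 + 8 + 1 in binary powers of 2.
So 9^329 ≡ 305 · 126 · 182 · 9 ≡ 1 (mod 659).
Since 9^d ≡ 1 (mod 659), base 9 does not prove 659 composite.

1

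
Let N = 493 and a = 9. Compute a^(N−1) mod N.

9^1 ≡ 9 (mod 493)
9^2 ≡ 9^2 = 81 ≡ 81 (mod 493)
9^4 ≡ 81^2 = 6561 ≡ 152 (mod 493)
9^8 ≡ 152^2 = 23104 ≡ 426 (mod 493)
9^16 ≡ 426^2 = 181476 ≡ 52 (mod 493)
9^32 ≡ 52^2 = 2704 ≡ 239 (mod 493)
9^64 ≡ 239^2 = 57121 ≡ 426 (mod 493)
9^128 ≡ 426^2 = 181476 ≡ 52 (mod 493)
9^256 ≡ 52^2 = 2704 ≡ 239 (mod 493)
492 = 256 + 128 + 64 + 32 + 8 + 4 in binary powers of 2.
So 9^492 ≡ 239 · 52 · 426 · 239 · 426 · 152 ≡ 458 (mod 493).
Since 458 ≠ 1, base 9 is a Fermat witness: 493 is composite.

458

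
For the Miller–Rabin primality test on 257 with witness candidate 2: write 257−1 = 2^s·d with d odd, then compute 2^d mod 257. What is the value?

2

257 − 1 = 256 = 2^8 · 1, so d = 1.
2^1 ≡ 2 (mod 257)
1 = 1 in binary powers of 2.
So 2^1 ≡ 2 ≡ 2 (mod 257).
Squaring chain: 2 → 4 → 16 → 256 → 1 → 1 → 1 → 1; reaches −1, so base 2 does not prove 257 composite.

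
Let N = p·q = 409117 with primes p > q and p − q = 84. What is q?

Since p = q + 84, we have 409117 = q(q + 84), so q² + 84q − 409117 = 0.
Discriminant: 84² + 4·409117 = 7056 + 1636468 = 1643524; √1643524 = 1282.
q = (−84 + 1282)/2 = 599, and p = q + 84 = 683.
Check: 599 · 683 = 409117.

599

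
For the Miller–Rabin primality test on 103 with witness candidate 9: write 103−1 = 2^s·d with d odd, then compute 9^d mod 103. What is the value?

1

103 − 1 = 102 = 2^1 · 51, so d = 51.
9^1 ≡ 9 (mod 103)
9^2 ≡ 9^2 = 81 ≡ 81 (mod 103)
9^4 ≡ 81^2 = 6561 ≡ 72 (mod 103)
9^8 ≡ 72^2 = 5184 ≡ 34 (mod 103)
9^16 ≡ 34^2 = 1156 ≡ 23 (mod 103)
9^32 ≡ 23^2 = 529 ≡ 14 (mod 103)
51 = 32 + 16 + 2 + 1 in binary powers of 2.
So 9^51 ≡ 14 · 23 · 81 · 9 ≡ 1 (mod 103).
Since 9^d ≡ 1 (mod 103), base 9 does not prove 103 composite.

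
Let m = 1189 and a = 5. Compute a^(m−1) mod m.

5^1 ≡ 5 (mod 1189)
5^2 ≡ 5^2 = 25 ≡ 25 (mod 1189)
5^4 ≡ 25^2 = 625 ≡ 625 (mod 1189)
5^8 ≡ 625^2 = 390625 ≡ 633 (mod 1189)
5^16 ≡ 633^2 = 400689 ≡ 1185 (mod 1189)
5^32 ≡ 1185^2 = 1404225 ≡ 16 (mod 1189)
5^64 ≡ 16^2 = 256 ≡ 256 (mod 1189)
5^128 ≡ 256^2 = 65536 ≡ 141 (mod 1189)
5^256 ≡ 141^2 = 19881 ≡ 857 (mod 1189)
5^512 ≡ 857^2 = 734449 ≡ 836 (mod 1189)
5^1024 ≡ 836^2 = 698896 ≡ 953 (mod 1189)
1188 = 1024 + 128 + 32 + 4 in binary powers of 2.
So 5^1188 ≡ 953 · 141 · 16 · 625 ≡ 674 (mod 1189).
Since 674 ≠ 1, base 5 is a Fermat witness: 1189 is composite.

674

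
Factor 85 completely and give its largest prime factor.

17

85 = 5 · 17
17 is prime.
So 85 = 5 · 17; the largest prime factor is 17.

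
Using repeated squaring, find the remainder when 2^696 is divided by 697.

2^1 ≡ 2 (mod 697)
2^2 ≡ 2^2 = 4 ≡ 4 (mod 697)
2^4 ≡ 4^2 = 16 ≡ 16 (mod 697)
2^8 ≡ 16^2 = 256 ≡ 256 (mod 697)
2^16 ≡ 256^2 = 65536 ≡ 18 (mod 697)
2^32 ≡ 18^2 = 324 ≡ 324 (mod 697)
2^64 ≡ 324^2 = 104976 ≡ 426 (mod 697)
2^128 ≡ 426^2 = 181476 ≡ 256 (mod 697)
2^256 ≡ 256^2 = 65536 ≡ 18 (mod 697)
2^512 ≡ 18^2 = 324 ≡ 324 (mod 697)
696 = 512 + 128 + 32 + 16 + 8 in binary powers of 2.
So 2^696 ≡ 324 · 256 · 324 · 18 · 256 ≡ 18 (mod 697).
Since 18 ≠ 1, base 2 is a Fermat witness: 697 is composite.

18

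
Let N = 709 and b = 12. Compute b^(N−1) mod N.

1

12^1 ≡ 12 (mod 709)
12^2 ≡ 12^2 = 144 ≡ 144 (mod 709)
12^4 ≡ 144^2 = 20736 ≡ 175 (mod 709)
12^8 ≡ 175^2 = 30625 ≡ 138 (mod 709)
12^16 ≡ 138^2 = 19044 ≡ 610 (mod 709)
12^32 ≡ 610^2 = 372100 ≡ 584 (mod 709)
12^64 ≡ 584^2 = 341056 ≡ 27 (mod 709)
12^128 ≡ 27^2 = 729 ≡ 20 (mod 709)
12^256 ≡ 20^2 = 400 ≡ 400 (mod 709)
12^512 ≡ 400^2 = 160000 ≡ 475 (mod 709)
708 = 512 + 128 + 64 + 4 in binary powers of 2.
So 12^708 ≡ 475 · 20 · 27 · 175 ≡ 1 (mod 709).
Since the result is 1, base 12 gives no evidence that 709 is composite.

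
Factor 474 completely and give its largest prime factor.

79

474 = 2 · 237
237 = 3 · 79
79 is prime.
So 474 = 2 · 3 · 79; the largest prime factor is 79.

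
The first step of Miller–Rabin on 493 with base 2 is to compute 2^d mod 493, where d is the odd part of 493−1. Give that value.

493 − 1 = 492 = 2^2 · 123, so d = 123.
2^1 ≡ 2 (mod 493)
2^2 ≡ 2^2 = 4 ≡ 4 (mod 493)
2^4 ≡ 4^2 = 16 ≡ 16 (mod 493)
2^8 ≡ 16^2 = 256 ≡ 256 (mod 493)
2^16 ≡ 256^2 = 65536 ≡ 460 (mod 493)
2^32 ≡ 460^2 = 211600 ≡ 103 (mod 493)
2^64 ≡ 103^2 = 10609 ≡ 256 (mod 493)
123 = 64 + 32 + 16 + 8 + 2 + 1 in binary powers of 2.
So 2^123 ≡ 256 · 103 · 460 · 256 · 4 · 2 ≡ 76 (mod 493).
Squaring chain: 76 → 353; never reaches −1, so base 2 is a Miller–Rabin witness that 493 is composite.

76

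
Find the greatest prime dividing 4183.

4183 = 47 · 89
89 is prime.
So 4183 = 47 · 89; the largest prime factor is 89.

89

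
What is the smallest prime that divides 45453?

45453 is odd.
Digit sum 21, divisible by 3.

3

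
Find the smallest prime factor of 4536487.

47

4536487 is odd.
Digit sum 37, not divisible by 3.
Ends in 7: not divisible by 5.
7: 4536487 = 7·648069 + 4
11: 4536487 = 11·412407 + 10
13: 4536487 = 13·348960 + 7
17: 4536487 = 17·266852 + 3
19: 4536487 = 19·238762 + 9
23: 4536487 = 23·197238 + 13
29: 4536487 = 29·156430 + 17
31: 4536487 = 31·146338 + 9
37: 4536487 = 37·122607 + 28
41: 4536487 = 41·110646 + 1
43: 4536487 = 43·105499 + 30
47: 4536487 = 47·96521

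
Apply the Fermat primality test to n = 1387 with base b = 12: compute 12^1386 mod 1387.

12^1 ≡ 12 (mod 1387)
12^2 ≡ 12^2 = 144 ≡ 144 (mod 1387)
12^4 ≡ 144^2 = 20736 ≡ 1318 (mod 1387)
12^8 ≡ 1318^2 = 1737124 ≡ 600 (mod 1387)
12^16 ≡ 600^2 = 360000 ≡ 767 (mod 1387)
12^32 ≡ 767^2 = 588289 ≡ 201 (mod 1387)
12^64 ≡ 201^2 = 40401 ≡ 178 (mod 1387)
12^128 ≡ 178^2 = 31684 ≡ 1170 (mod 1387)
12^256 ≡ 1170^2 = 1368900 ≡ 1318 (mod 1387)
12^512 ≡ 1318^2 = 1737124 ≡ 600 (mod 1387)
12^1024 ≡ 600^2 = 360000 ≡ 767 (mod 1387)
1386 = 1024 + 256 + 64 + 32 + 8 + 2 in binary powers of 2.
So 12^1386 ≡ 767 · 1318 · 178 · 201 · 600 · 144 ≡ 875 (mod 1387).
Since 875 ≠ 1, base 12 is a Fermat witness: 1387 is composite.

875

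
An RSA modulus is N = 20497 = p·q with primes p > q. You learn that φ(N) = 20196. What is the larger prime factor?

199

φ(n) = (p−1)(q−1) = n − (p+q) + 1, so p + q = 20497 − 20196 + 1 = 302.
p and q are the roots of t² − 302t + 20497 = 0.
Discriminant: 302² − 4·20497 = 91204 − 81988 = 9216; √9216 = 96.
q = (302 − 96)/2 = 103, p = (302 + 96)/2 = 199.
Check: 103 · 199 = 20497.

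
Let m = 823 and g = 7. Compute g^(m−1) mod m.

1

7^1 ≡ 7 (mod 823)
7^2 ≡ 7^2 = 49 ≡ 49 (mod 823)
7^4 ≡ 49^2 = 2401 ≡ 755 (mod 823)
7^8 ≡ 755^2 = 570025 ≡ 509 (mod 823)
7^16 ≡ 509^2 = 259081 ≡ 659 (mod 823)
7^32 ≡ 659^2 = 434281 ≡ 560 (mod 823)
7^64 ≡ 560^2 = 313600 ≡ 37 (mod 823)
7^128 ≡ 37^2 = 1369 ≡ 546 (mod 823)
7^256 ≡ 546^2 = 298116 ≡ 190 (mod 823)
7^512 ≡ 190^2 = 36100 ≡ 711 (mod 823)
822 = 512 + 256 + 32 + 16 + 4 + 2 in binary powers of 2.
So 7^822 ≡ 711 · 190 · 560 · 659 · 755 · 49 ≡ 1 (mod 823).
Since the result is 1, base 7 gives no evidence that 823 is composite.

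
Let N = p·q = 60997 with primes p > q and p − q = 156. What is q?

181

Since p = q + 156, we have 60997 = q(q + 156), so q² + 156q − 60997 = 0.
Discriminant: 156² + 4·60997 = 24336 + 243988 = 268324; √268324 = 518.
q = (−156 + 518)/2 = 181, and p = q + 156 = 337.
Check: 181 · 337 = 60997.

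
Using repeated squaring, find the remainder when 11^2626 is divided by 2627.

2616

11^1 ≡ 11 (mod 2627)
11^2 ≡ 11^2 = 121 ≡ 121 (mod 2627)
11^4 ≡ 121^2 = 14641 ≡ 1506 (mod 2627)
11^8 ≡ 1506^2 = 2268036 ≡ 935 (mod 2627)
11^16 ≡ 935^2 = 874225 ≡ 2061 (mod 2627)
11^32 ≡ 2061^2 = 4247721 ≡ 2489 (mod 2627)
11^64 ≡ 2489^2 = 6195121 ≡ 655 (mod 2627)
11^128 ≡ 655^2 = 429025 ≡ 824 (mod 2627)
11^256 ≡ 824^2 = 678976 ≡ 1210 (mod 2627)
11^512 ≡ 1210^2 = 1464100 ≡ 861 (mod 2627)
11^1024 ≡ 861^2 = 741321 ≡ 507 (mod 2627)
11^2048 ≡ 507^2 = 257049 ≡ 2230 (mod 2627)
2626 = 2048 + 512 + 64 + 2 in binary powers of 2.
So 11^2626 ≡ 2230 · 861 · 655 · 121 ≡ 2616 (mod 2627).
Since 2616 ≠ 1, base 11 is a Fermat witness: 2627 is composite.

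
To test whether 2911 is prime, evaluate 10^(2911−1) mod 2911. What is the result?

10^1 ≡ 10 (mod 2911)
10^2 ≡ 10^2 = 100 ≡ 100 (mod 2911)
10^4 ≡ 100^2 = 10000 ≡ 1267 (mod 2911)
10^8 ≡ 1267^2 = 1605289 ≡ 1328 (mod 2911)
10^16 ≡ 1328^2 = 1763584 ≡ 2429 (mod 2911)
10^32 ≡ 2429^2 = 5900041 ≡ 2355 (mod 2911)
10^64 ≡ 2355^2 = 5546025 ≡ 570 (mod 2911)
10^128 ≡ 570^2 = 324900 ≡ 1779 (mod 2911)
10^256 ≡ 1779^2 = 3164841 ≡ 584 (mod 2911)
10^512 ≡ 584^2 = 341056 ≡ 469 (mod 2911)
10^1024 ≡ 469^2 = 219961 ≡ 1636 (mod 2911)
10^2048 ≡ 1636^2 = 2676496 ≡ 1287 (mod 2911)
2910 = 2048 + 512 + 256 + 64 + 16 + 8 + 4 + 2 in binary powers of 2.
So 10^2910 ≡ 1287 · 469 · 584 · 570 · 2429 · 1328 · 1267 · 100 ≡ 1026 (mod 2911).
Since 1026 ≠ 1, base 10 is a Fermat witness: 2911 is composite.

1026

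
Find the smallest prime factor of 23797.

23797 is odd.
Digit sum 28, not divisible by 3.
Ends in 7: not divisible by 5.
7: 23797 = 7·3399 + 4
11: 23797 = 11·2163 + 4
13: 23797 = 13·1830 + 7
17: 23797 = 17·1399 + 14
19: 23797 = 19·1252 + 9
23: 23797 = 23·1034 + 15
29: 23797 = 29·820 + 17
31: 23797 = 31·767 + 20
37: 23797 = 37·643 + 6
41: 23797 = 41·580 + 17
43: 23797 = 43·553 + 18
47: 23797 = 47·506 + 15
53: 23797 = 53·449

53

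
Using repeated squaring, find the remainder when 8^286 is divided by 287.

113

8^1 ≡ 8 (mod 287)
8^2 ≡ 8^2 = 64 ≡ 64 (mod 287)
8^4 ≡ 64^2 = 4096 ≡ 78 (mod 287)
8^8 ≡ 78^2 = 6084 ≡ 57 (mod 287)
8^16 ≡ 57^2 = 3249 ≡ 92 (mod 287)
8^32 ≡ 92^2 = 8464 ≡ 141 (mod 287)
8^64 ≡ 141^2 = 19881 ≡ 78 (mod 287)
8^128 ≡ 78^2 = 6084 ≡ 57 (mod 287)
8^256 ≡ 57^2 = 3249 ≡ 92 (mod 287)
286 = 256 + 16 + 8 + 4 + 2 in binary powers of 2.
So 8^286 ≡ 92 · 92 · 57 · 78 · 64 ≡ 113 (mod 287).
Since 113 ≠ 1, base 8 is a Fermat witness: 287 is composite.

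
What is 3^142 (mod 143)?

3^1 ≡ 3 (mod 143)
3^2 ≡ 3^2 = 9 ≡ 9 (mod 143)
3^4 ≡ 9^2 = 81 ≡ 81 (mod 143)
3^8 ≡ 81^2 = 6561 ≡ 126 (mod 143)
3^16 ≡ 126^2 = 15876 ≡ 3 (mod 143)
3^32 ≡ 3^2 = 9 ≡ 9 (mod 143)
3^64 ≡ 9^2 = 81 ≡ 81 (mod 143)
3^128 ≡ 81^2 = 6561 ≡ 126 (mod 143)
142 = 128 + 8 + 4 + 2 in binary powers of 2.
So 3^142 ≡ 126 · 126 · 81 · 9 ≡ 42 (mod 143).
Since 42 ≠ 1, base 3 is a Fermat witness: 143 is composite.

42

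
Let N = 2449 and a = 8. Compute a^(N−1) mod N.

8^1 ≡ 8 (mod 2449)
8^2 ≡ 8^2 = 64 ≡ 64 (mod 2449)
8^4 ≡ 64^2 = 4096 ≡ 1647 (mod 2449)
8^8 ≡ 1647^2 = 2712609 ≡ 1566 (mod 2449)
8^16 ≡ 1566^2 = 2452356 ≡ 907 (mod 2449)
8^32 ≡ 907^2 = 822649 ≡ 2234 (mod 2449)
8^64 ≡ 2234^2 = 4990756 ≡ 2143 (mod 2449)
8^128 ≡ 2143^2 = 4592449 ≡ 574 (mod 2449)
8^256 ≡ 574^2 = 329476 ≡ 1310 (mod 2449)
8^512 ≡ 1310^2 = 1716100 ≡ 1800 (mod 2449)
8^1024 ≡ 1800^2 = 3240000 ≡ 2422 (mod 2449)
8^2048 ≡ 2422^2 = 5866084 ≡ 729 (mod 2449)
2448 = 2048 + 256 + 128 + 16 in binary powers of 2.
So 8^2448 ≡ 729 · 1310 · 574 · 907 ≡ 2279 (mod 2449).
Since 2279 ≠ 1, base 8 is a Fermat witness: 2449 is composite.

2279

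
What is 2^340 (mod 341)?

2^1 ≡ 2 (mod 341)
2^2 ≡ 2^2 = 4 ≡ 4 (mod 341)
2^4 ≡ 4^2 = 16 ≡ 16 (mod 341)
2^8 ≡ 16^2 = 256 ≡ 256 (mod 341)
2^16 ≡ 256^2 = 65536 ≡ 64 (mod 341)
2^32 ≡ 64^2 = 4096 ≡ 4 (mod 341)
2^64 ≡ 4^2 = 16 ≡ 16 (mod 341)
2^128 ≡ 16^2 = 256 ≡ 256 (mod 341)
2^256 ≡ 256^2 = 65536 ≡ 64 (mod 341)
340 = 256 + 64 + 16 + 4 in binary powers of 2.
So 2^340 ≡ 64 · 16 · 64 · 16 ≡ 1 (mod 341).
Since the result is 1, base 2 gives no evidence that 341 is composite.

1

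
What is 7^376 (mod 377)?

7^1 ≡ 7 (mod 377)
7^2 ≡ 7^2 = 49 ≡ 49 (mod 377)
7^4 ≡ 49^2 = 2401 ≡ 139 (mod 377)
7^8 ≡ 139^2 = 19321 ≡ 94 (mod 377)
7^16 ≡ 94^2 = 8836 ≡ 165 (mod 377)
7^32 ≡ 165^2 = 27225 ≡ 81 (mod 377)
7^64 ≡ 81^2 = 6561 ≡ 152 (mod 377)
7^128 ≡ 152^2 = 23104 ≡ 107 (mod 377)
7^256 ≡ 107^2 = 11449 ≡ 139 (mod 377)
376 = 256 + 64 + 32 + 16 + 8 in binary powers of 2.
So 7^376 ≡ 139 · 152 · 81 · 165 · 94 ≡ 74 (mod 377).
Since 74 ≠ 1, base 7 is a Fermat witness: 377 is composite.

74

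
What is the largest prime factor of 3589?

3589 = 37 · 97
97 is prime.
So 3589 = 37 · 97; the largest prime factor is 97.

97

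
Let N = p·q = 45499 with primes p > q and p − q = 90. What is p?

263

Since p = q + 90, we have 45499 = q(q + 90), so q² + 90q − 45499 = 0.
Discriminant: 90² + 4·45499 = 8100 + 181996 = 190096; √190096 = 436.
q = (−90 + 436)/2 = 173, and p = q + 90 = 263.
Check: 173 · 263 = 45499.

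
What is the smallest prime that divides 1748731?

1748731 is odd.
Digit sum 31, not divisible by 3.
Ends in 1: not divisible by 5.
7: 1748731 = 7·249818 + 5
11: 1748731 = 11·158975 + 6
13: 1748731 = 13·134517 + 10
17: 1748731 = 17·102866 + 9
19: 1748731 = 19·92038 + 9
23: 1748731 = 23·76031 + 18
29: 1748731 = 29·60301 + 2
31: 1748731 = 31·56410 + 21
37: 1748731 = 37·47263

37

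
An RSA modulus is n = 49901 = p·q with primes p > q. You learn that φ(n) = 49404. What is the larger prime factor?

359

φ(n) = (p−1)(q−1) = n − (p+q) + 1, so p + q = 49901 − 49404 + 1 = 498.
p and q are the roots of t² − 498t + 49901 = 0.
Discriminant: 498² − 4·49901 = 248004 − 199604 = 48400; √48400 = 220.
q = (498 − 220)/2 = 139, p = (498 + 220)/2 = 359.
Check: 139 · 359 = 49901.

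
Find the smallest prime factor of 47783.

71

47783 is odd.
Digit sum 29, not divisible by 3.
Ends in 3: not divisible by 5.
7: 47783 = 7·6826 + 1
11: 47783 = 11·4343 + 10
13: 47783 = 13·3675 + 8
17: 47783 = 17·2810 + 13
19: 47783 = 19·2514 + 17
23: 47783 = 23·2077 + 12
29: 47783 = 29·1647 + 20
31: 47783 = 31·1541 + 12
37: 47783 = 37·1291 + 16
41: 47783 = 41·1165 + 18
43: 47783 = 43·1111 + 10
47: 47783 = 47·1016 + 31
53: 47783 = 53·901 + 30
59: 47783 = 59·809 + 52
61: 47783 = 61·783 + 20
67: 47783 = 67·713 + 12
71: 47783 = 71·673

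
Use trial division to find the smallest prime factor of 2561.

13

2561 is odd.
Digit sum 14, not divisible by 3.
Ends in 1: not divisible by 5.
7: 2561 = 7·365 + 6
11: 2561 = 11·232 + 9
13: 2561 = 13·197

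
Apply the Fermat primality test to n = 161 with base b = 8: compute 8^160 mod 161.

36

8^1 ≡ 8 (mod 161)
8^2 ≡ 8^2 = 64 ≡ 64 (mod 161)
8^4 ≡ 64^2 = 4096 ≡ 71 (mod 161)
8^8 ≡ 71^2 = 5041 ≡ 50 (mod 161)
8^16 ≡ 50^2 = 2500 ≡ 85 (mod 161)
8^32 ≡ 85^2 = 7225 ≡ 141 (mod 161)
8^64 ≡ 141^2 = 19881 ≡ 78 (mod 161)
8^128 ≡ 78^2 = 6084 ≡ 127 (mod 161)
160 = 128 + 32 in binary powers of 2.
So 8^160 ≡ 127 · 141 ≡ 36 (mod 161).
Since 36 ≠ 1, base 8 is a Fermat witness: 161 is composite.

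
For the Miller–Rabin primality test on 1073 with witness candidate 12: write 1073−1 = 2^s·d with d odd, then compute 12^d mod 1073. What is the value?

423

1073 − 1 = 1072 = 2^4 · 67, so d = 67.
12^1 ≡ 12 (mod 1073)
12^2 ≡ 12^2 = 144 ≡ 144 (mod 1073)
12^4 ≡ 144^2 = 20736 ≡ 349 (mod 1073)
12^8 ≡ 349^2 = 121801 ≡ 552 (mod 1073)
12^16 ≡ 552^2 = 304704 ≡ 1045 (mod 1073)
12^32 ≡ 1045^2 = 1092025 ≡ 784 (mod 1073)
12^64 ≡ 784^2 = 614656 ≡ 900 (mod 1073)
67 = 64 + 2 + 1 in binary powers of 2.
So 12^67 ≡ 900 · 144 · 12 ≡ 423 (mod 1073).
Squaring chain: 423 → 811 → 1045 → 784; never reaches −1, so base 12 is a Miller–Rabin witness that 1073 is composite.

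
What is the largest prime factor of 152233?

79

152233 = 41 · 3713
3713 = 47 · 79
79 is prime.
So 152233 = 41 · 47 · 79; the largest prime factor is 79.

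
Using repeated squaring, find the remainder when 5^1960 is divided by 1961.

367

5^1 ≡ 5 (mod 1961)
5^2 ≡ 5^2 = 25 ≡ 25 (mod 1961)
5^4 ≡ 25^2 = 625 ≡ 625 (mod 1961)
5^8 ≡ 625^2 = 390625 ≡ 386 (mod 1961)
5^16 ≡ 386^2 = 148996 ≡ 1921 (mod 1961)
5^32 ≡ 1921^2 = 3690241 ≡ 1600 (mod 1961)
5^64 ≡ 1600^2 = 2560000 ≡ 895 (mod 1961)
5^128 ≡ 895^2 = 801025 ≡ 937 (mod 1961)
5^256 ≡ 937^2 = 877969 ≡ 1402 (mod 1961)
5^512 ≡ 1402^2 = 1965604 ≡ 682 (mod 1961)
5^1024 ≡ 682^2 = 465124 ≡ 367 (mod 1961)
1960 = 1024 + 512 + 256 + 128 + 32 + 8 in binary powers of 2.
So 5^1960 ≡ 367 · 682 · 1402 · 937 · 1600 · 386 ≡ 367 (mod 1961).
Since 367 ≠ 1, base 5 is a Fermat witness: 1961 is composite.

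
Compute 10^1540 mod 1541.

10^1 ≡ 10 (mod 1541)
10^2 ≡ 10^2 = 100 ≡ 100 (mod 1541)
10^4 ≡ 100^2 = 10000 ≡ 754 (mod 1541)
10^8 ≡ 754^2 = 568516 ≡ 1428 (mod 1541)
10^16 ≡ 1428^2 = 2039184 ≡ 441 (mod 1541)
10^32 ≡ 441^2 = 194481 ≡ 315 (mod 1541)
10^64 ≡ 315^2 = 99225 ≡ 601 (mod 1541)
10^128 ≡ 601^2 = 361201 ≡ 607 (mod 1541)
10^256 ≡ 607^2 = 368449 ≡ 150 (mod 1541)
10^512 ≡ 150^2 = 22500 ≡ 926 (mod 1541)
10^1024 ≡ 926^2 = 857476 ≡ 680 (mod 1541)
1540 = 1024 + 512 + 4 in binary powers of 2.
So 10^1540 ≡ 680 · 926 · 754 ≡ 1243 (mod 1541).
Since 1243 ≠ 1, base 10 is a Fermat witness: 1541 is composite.

1243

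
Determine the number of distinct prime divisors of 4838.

4838 = 2 · 2419
2419 = 41 · 59
4838 = 2 · 41 · 59, which has 3 distinct prime factors.

3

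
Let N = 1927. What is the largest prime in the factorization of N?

1927 = 41 · 47
47 is prime.
So 1927 = 41 · 47; the largest prime factor is 47.

47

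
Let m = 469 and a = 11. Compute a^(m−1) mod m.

148

11^1 ≡ 11 (mod 469)
11^2 ≡ 11^2 = 121 ≡ 121 (mod 469)
11^4 ≡ 121^2 = 14641 ≡ 102 (mod 469)
11^8 ≡ 102^2 = 10404 ≡ 86 (mod 469)
11^16 ≡ 86^2 = 7396 ≡ 361 (mod 469)
11^32 ≡ 361^2 = 130321 ≡ 408 (mod 469)
11^64 ≡ 408^2 = 166464 ≡ 438 (mod 469)
11^128 ≡ 438^2 = 191844 ≡ 23 (mod 469)
11^256 ≡ 23^2 = 529 ≡ 60 (mod 469)
468 = 256 + 128 + 64 + 16 + 4 in binary powers of 2.
So 11^468 ≡ 60 · 23 · 438 · 361 · 102 ≡ 148 (mod 469).
Since 148 ≠ 1, base 11 is a Fermat witness: 469 is composite.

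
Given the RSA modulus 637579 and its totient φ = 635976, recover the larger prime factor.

877

φ(n) = (p−1)(q−1) = n − (p+q) + 1, so p + q = 637579 − 635976 + 1 = 1604.
p and q are the roots of t² − 1604t + 637579 = 0.
Discriminant: 1604² − 4·637579 = 2572816 − 2550316 = 22500; √22500 = 150.
q = (1604 − 150)/2 = 727, p = (1604 + 150)/2 = 877.
Check: 727 · 877 = 637579.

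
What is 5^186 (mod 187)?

60

5^1 ≡ 5 (mod 187)
5^2 ≡ 5^2 = 25 ≡ 25 (mod 187)
5^4 ≡ 25^2 = 625 ≡ 64 (mod 187)
5^8 ≡ 64^2 = 4096 ≡ 169 (mod 187)
5^16 ≡ 169^2 = 28561 ≡ 137 (mod 187)
5^32 ≡ 137^2 = 18769 ≡ 69 (mod 187)
5^64 ≡ 69^2 = 4761 ≡ 86 (mod 187)
5^128 ≡ 86^2 = 7396 ≡ 103 (mod 187)
186 = 128 + 32 + 16 + 8 + 2 in binary powers of 2.
So 5^186 ≡ 103 · 69 · 137 · 169 · 25 ≡ 60 (mod 187).
Since 60 ≠ 1, base 5 is a Fermat witness: 187 is composite.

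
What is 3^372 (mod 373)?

1

3^1 ≡ 3 (mod 373)
3^2 ≡ 3^2 = 9 ≡ 9 (mod 373)
3^4 ≡ 9^2 = 81 ≡ 81 (mod 373)
3^8 ≡ 81^2 = 6561 ≡ 220 (mod 373)
3^16 ≡ 220^2 = 48400 ≡ 283 (mod 373)
3^32 ≡ 283^2 = 80089 ≡ 267 (mod 373)
3^64 ≡ 267^2 = 71289 ≡ 46 (mod 373)
3^128 ≡ 46^2 = 2116 ≡ 251 (mod 373)
3^256 ≡ 251^2 = 63001 ≡ 337 (mod 373)
372 = 256 + 64 + 32 + 16 + 4 in binary powers of 2.
So 3^372 ≡ 337 · 46 · 267 · 283 · 81 ≡ 1 (mod 373).
Since the result is 1, base 3 gives no evidence that 373 is composite.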